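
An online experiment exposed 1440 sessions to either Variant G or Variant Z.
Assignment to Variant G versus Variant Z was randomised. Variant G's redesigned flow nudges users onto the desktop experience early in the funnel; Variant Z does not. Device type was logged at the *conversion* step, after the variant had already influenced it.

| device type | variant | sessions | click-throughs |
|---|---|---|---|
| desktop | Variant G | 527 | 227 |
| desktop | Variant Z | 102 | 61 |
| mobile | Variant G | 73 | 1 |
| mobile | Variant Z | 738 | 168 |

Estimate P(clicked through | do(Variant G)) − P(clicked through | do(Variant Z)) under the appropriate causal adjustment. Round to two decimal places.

Stratifying would compare variants among sessions the variants themselves sorted into device type groups — a form of selection on an intermediate. The unconditioned pooled rates give the total causal effect.
The causal difference is the pooled difference: 0.380 − 0.273 = +0.107.

+0.11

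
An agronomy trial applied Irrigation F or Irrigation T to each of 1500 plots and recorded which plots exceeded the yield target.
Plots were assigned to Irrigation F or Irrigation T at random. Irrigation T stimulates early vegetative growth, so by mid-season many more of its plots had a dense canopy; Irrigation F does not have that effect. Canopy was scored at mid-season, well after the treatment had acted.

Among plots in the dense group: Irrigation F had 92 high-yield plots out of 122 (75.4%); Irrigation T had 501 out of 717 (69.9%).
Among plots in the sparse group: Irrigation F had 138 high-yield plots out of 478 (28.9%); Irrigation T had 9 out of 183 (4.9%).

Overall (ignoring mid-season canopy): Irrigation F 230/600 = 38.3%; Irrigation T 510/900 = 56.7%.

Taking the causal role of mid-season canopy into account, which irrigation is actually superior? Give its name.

The stratified and pooled comparisons disagree (Irrigation F wins within each mid-season canopy; Irrigation T wins overall), so the answer turns on the causal role of mid-season canopy.
The distribution of mid-season canopy is itself part of what the irrigation does — it is an intermediate outcome. Holding it fixed would remove that part of the effect; the total effect is the pooled difference.
Pooled: Irrigation F 38.3% vs Irrigation T 56.7%; Irrigation T is higher overall.

Irrigation T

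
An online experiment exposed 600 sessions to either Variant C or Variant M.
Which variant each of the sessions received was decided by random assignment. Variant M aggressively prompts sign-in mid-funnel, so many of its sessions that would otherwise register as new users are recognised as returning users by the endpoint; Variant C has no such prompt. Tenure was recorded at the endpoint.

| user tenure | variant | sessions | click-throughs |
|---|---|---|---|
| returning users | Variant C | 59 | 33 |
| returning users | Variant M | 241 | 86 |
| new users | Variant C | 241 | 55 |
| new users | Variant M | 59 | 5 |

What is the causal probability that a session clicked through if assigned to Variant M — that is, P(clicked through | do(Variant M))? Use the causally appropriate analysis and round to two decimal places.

0.30

The user tenure-specific comparison favours Variant C throughout, but the pooled figures favour Variant M. The question is whether to condition on user tenure.
User tenure is recorded after the variant and is itself shifted by it — it sits on the causal path from variant to outcome. Conditioning on a mediator would strip out part of the effect we want; the pooled comparison gives the total causal effect.
So P(outcome | do(Variant M)) is just the pooled rate for Variant M: 91/300 = 0.303.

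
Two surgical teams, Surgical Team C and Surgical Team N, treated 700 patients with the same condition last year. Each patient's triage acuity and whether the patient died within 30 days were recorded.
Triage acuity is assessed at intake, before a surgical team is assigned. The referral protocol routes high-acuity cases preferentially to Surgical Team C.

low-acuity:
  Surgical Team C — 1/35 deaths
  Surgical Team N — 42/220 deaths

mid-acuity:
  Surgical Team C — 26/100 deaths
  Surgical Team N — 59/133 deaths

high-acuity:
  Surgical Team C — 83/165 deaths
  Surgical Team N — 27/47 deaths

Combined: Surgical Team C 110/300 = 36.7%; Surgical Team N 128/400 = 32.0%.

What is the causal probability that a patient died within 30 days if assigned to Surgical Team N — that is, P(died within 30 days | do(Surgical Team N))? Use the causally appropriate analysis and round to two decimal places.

Triage acuity satisfies the back-door criterion: it is not a descendant of the surgical team, and it blocks the spurious path from surgical team to outcome. Adjusting for it (i.e., using the within-triage acuity rates) gives the causal effect.
Standardising Surgical Team N to the population triage acuity mix: 0.364·42/220 + 0.333·59/133 + 0.303·27/47 = 0.391.

0.39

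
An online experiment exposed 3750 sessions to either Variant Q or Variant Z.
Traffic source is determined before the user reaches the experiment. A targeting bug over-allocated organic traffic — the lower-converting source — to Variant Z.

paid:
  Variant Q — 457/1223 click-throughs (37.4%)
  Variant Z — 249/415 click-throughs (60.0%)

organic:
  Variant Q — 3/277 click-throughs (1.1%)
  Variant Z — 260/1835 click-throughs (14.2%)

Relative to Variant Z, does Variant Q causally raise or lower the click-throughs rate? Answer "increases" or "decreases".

decreases

Nothing the variant does changes traffic source; the imbalance is an allocation artefact. With traffic source also predicting the outcome, the pooled figure is confounded, and the within-stratum comparison is the causal one.
Within each level — paid: 37.4% vs 60.0%; organic: 1.1% vs 14.2% — Variant Z is higher every time.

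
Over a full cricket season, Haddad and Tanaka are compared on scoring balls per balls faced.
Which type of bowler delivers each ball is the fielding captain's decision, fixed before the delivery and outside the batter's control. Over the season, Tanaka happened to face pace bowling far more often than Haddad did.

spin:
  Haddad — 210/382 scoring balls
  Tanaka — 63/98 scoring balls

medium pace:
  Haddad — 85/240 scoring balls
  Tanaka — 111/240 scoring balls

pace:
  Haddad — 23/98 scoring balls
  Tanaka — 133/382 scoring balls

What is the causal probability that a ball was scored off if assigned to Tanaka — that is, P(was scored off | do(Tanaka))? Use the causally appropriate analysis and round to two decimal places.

Nothing the player does changes bowling type; the imbalance is an allocation artefact. With bowling type also predicting the outcome, the pooled figure is confounded, and the within-stratum comparison is the causal one.
Standardising Tanaka to the population bowling type mix: 0.333·63/98 + 0.333·111/240 + 0.333·133/382 = 0.485.

0.48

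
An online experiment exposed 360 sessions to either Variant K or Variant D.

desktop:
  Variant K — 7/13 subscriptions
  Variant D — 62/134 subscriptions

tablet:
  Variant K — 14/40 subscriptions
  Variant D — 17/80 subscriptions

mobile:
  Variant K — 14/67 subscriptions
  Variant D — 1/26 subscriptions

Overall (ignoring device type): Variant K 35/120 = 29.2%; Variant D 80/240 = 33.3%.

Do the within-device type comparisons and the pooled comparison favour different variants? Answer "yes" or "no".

Within each device type level (desktop 53.8% vs 46.3%; tablet 35.0% vs 21.2%; mobile 20.9% vs 3.8%), Variant K has the higher rate every time. Pooled: 29.2% vs 33.3% — Variant D has the higher rate overall. The two comparisons disagree.

yes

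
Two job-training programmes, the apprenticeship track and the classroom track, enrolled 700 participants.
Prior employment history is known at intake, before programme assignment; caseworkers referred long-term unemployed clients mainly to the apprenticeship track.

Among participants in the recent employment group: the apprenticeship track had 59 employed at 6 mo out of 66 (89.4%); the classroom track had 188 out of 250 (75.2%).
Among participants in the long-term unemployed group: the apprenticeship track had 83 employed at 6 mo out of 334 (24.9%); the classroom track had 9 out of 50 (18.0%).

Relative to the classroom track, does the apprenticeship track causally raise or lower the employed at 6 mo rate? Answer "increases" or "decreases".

The prior employment history-specific comparison favours the apprenticeship track throughout, but the pooled figures favour the classroom track. The question is whether to condition on prior employment history.
The imbalance in prior employment history arose from how participants were allocated, not from anything the programme did; and prior employment history independently affects the outcome. The pooled gap is confounded — condition on prior employment history.
Within each level — recent employment: 89.4% vs 75.2%; long-term unemployed: 24.9% vs 18.0% — the apprenticeship track is higher every time.

increases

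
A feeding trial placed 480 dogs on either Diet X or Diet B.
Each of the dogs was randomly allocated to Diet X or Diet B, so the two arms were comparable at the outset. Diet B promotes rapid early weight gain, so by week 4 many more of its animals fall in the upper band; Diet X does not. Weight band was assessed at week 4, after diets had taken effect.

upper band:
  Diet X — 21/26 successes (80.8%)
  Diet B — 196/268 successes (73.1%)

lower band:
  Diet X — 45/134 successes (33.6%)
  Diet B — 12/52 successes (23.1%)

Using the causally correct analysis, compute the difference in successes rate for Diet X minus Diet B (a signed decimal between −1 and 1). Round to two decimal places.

Within every week-4 weight band level Diet X has the higher rate, yet pooled Diet B does — Simpson's reversal.
Week-4 weight band lies on the pathway diet → week-4 weight band → outcome, so adjusting for it blocks the indirect effect. For the total causal effect of diet, use the unadjusted pooled rates.
The causal difference is the pooled difference: 0.412 − 0.650 = -0.237.

-0.24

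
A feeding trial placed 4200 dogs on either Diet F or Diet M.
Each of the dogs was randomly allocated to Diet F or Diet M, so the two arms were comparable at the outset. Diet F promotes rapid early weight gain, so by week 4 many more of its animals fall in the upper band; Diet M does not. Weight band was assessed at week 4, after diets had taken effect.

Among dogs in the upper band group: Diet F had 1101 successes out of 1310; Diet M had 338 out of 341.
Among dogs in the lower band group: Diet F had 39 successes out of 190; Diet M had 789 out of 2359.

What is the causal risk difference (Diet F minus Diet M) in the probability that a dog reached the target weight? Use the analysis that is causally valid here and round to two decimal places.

Within every week-4 weight band level Diet M has the higher rate, yet pooled Diet F does — Simpson's reversal.
Week-4 weight band here is a post-treatment variable shaped by the diet; conditioning on it would introduce bias rather than remove it. The overall comparison is the causal one.
The causal difference is the pooled difference: 0.760 − 0.417 = +0.343.

+0.34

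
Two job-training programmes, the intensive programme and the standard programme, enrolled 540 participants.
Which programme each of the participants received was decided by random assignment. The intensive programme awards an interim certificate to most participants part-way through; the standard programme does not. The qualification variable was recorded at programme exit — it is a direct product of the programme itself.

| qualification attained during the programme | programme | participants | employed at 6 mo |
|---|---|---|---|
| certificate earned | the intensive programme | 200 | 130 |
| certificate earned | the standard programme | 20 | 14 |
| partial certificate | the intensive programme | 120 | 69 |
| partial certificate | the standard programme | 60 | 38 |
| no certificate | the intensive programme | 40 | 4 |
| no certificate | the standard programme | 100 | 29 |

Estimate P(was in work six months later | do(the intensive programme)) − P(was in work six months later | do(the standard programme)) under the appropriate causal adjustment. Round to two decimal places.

The distribution of qualification attained during the programme is itself part of what the programme does — it is an intermediate outcome. Holding it fixed would remove that part of the effect; the total effect is the pooled difference.
The causal difference is the pooled difference: 0.564 − 0.450 = +0.114.

+0.11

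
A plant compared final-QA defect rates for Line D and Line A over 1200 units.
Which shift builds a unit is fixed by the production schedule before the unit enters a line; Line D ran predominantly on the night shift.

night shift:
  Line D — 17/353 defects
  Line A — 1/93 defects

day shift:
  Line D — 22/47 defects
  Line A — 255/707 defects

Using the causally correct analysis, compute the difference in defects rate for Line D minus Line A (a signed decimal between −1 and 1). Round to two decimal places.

+0.08

The imbalance in shift arose from how units were allocated, not from anything the line did; and shift independently affects the outcome. The pooled gap is confounded — condition on shift.
Adjusting over the population distribution of shift: 0.372·(0.048−0.011) + 0.628·(0.468−0.361) = +0.081.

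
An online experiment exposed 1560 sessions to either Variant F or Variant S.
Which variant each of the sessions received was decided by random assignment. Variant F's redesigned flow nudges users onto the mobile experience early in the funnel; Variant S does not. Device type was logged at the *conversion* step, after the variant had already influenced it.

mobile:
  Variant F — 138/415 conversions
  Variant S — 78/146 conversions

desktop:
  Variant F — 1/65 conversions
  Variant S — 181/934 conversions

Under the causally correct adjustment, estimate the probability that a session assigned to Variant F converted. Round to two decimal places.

The distribution of device type is itself part of what the variant does — it is an intermediate outcome. Holding it fixed would remove that part of the effect; the total effect is the pooled difference.
So P(outcome | do(Variant F)) is just the pooled rate for Variant F: 139/480 = 0.290.

0.29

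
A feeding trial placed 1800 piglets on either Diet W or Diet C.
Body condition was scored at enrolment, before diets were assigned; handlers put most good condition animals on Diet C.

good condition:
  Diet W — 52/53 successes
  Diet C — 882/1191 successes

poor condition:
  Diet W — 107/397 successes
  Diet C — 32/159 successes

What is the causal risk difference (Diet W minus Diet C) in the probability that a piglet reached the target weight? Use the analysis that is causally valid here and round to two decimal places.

Starting body condition is set before the diet has any effect — it is not caused by the diet — and it independently drives the outcome. That makes it a confounder, so the causal comparison is within starting body condition levels.
Adjusting over the population distribution of starting body condition: 0.691·(0.981−0.741) + 0.309·(0.270−0.201) = +0.187.

+0.19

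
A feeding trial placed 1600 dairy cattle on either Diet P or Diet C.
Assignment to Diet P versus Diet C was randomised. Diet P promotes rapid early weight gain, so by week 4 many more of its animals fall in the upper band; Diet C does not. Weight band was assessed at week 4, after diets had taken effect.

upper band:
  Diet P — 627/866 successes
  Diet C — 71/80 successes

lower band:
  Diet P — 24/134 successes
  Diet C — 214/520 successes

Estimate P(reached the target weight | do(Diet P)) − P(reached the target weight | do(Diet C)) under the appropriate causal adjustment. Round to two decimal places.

+0.18

Because the diet influences week-4 weight band, week-4 weight band is a post-treatment mediator, not a confounder. Stratifying on it would bias the estimate; the causal effect is the crude pooled difference.
The causal difference is the pooled difference: 0.651 − 0.475 = +0.176.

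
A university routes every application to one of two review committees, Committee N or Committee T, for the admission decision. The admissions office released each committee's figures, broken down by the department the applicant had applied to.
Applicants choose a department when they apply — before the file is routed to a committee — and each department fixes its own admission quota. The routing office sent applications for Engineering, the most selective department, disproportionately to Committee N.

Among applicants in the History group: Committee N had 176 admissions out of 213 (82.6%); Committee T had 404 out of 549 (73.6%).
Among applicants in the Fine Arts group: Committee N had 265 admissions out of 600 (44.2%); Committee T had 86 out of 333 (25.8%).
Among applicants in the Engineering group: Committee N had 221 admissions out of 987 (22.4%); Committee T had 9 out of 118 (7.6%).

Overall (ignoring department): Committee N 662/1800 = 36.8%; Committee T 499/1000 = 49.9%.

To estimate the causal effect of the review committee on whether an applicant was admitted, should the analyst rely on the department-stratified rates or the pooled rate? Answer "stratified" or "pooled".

stratified

Department differs across review committees for reasons unrelated to any effect of the review committee itself, and it separately predicts the outcome — a classic confounder. We must compare within department levels.
Within each level — History: 82.6% vs 73.6%; Fine Arts: 44.2% vs 25.8%; Engineering: 22.4% vs 7.6% — Committee N is higher every time.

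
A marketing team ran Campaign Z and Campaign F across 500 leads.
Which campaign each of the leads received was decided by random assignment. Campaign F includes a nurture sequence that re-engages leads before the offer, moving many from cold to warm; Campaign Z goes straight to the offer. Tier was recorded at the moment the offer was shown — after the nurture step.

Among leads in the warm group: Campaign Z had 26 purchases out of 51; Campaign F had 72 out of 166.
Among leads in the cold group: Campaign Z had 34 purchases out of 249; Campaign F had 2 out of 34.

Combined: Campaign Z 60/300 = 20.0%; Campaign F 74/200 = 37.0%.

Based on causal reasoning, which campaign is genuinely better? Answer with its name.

Campaign Z is higher inside every engagement tier stratum but Campaign F is higher in aggregate. Whether to stratify depends on how engagement tier relates to the campaign.
The distribution of engagement tier is itself part of what the campaign does — it is an intermediate outcome. Holding it fixed would remove that part of the effect; the total effect is the pooled difference.
Pooled: Campaign Z 20.0% vs Campaign F 37.0%; Campaign F is higher overall.

Campaign F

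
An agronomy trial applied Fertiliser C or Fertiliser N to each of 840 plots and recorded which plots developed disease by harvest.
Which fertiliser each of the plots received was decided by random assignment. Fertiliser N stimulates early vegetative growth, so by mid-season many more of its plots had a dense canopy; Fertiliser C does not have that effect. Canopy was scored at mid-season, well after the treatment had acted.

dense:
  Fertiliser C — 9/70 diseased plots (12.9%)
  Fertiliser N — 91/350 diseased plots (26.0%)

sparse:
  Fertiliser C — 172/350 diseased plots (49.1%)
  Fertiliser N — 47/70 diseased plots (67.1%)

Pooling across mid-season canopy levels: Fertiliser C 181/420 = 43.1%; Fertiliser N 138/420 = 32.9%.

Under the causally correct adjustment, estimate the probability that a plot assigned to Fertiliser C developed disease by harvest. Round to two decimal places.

0.43

Within every mid-season canopy level Fertiliser C has the lower rate, yet pooled Fertiliser N does — Simpson's reversal.
Because the fertiliser influences mid-season canopy, mid-season canopy is a post-treatment mediator, not a confounder. Stratifying on it would bias the estimate; the causal effect is the crude pooled difference.
So P(outcome | do(Fertiliser C)) is just the pooled rate for Fertiliser C: 181/420 = 0.431.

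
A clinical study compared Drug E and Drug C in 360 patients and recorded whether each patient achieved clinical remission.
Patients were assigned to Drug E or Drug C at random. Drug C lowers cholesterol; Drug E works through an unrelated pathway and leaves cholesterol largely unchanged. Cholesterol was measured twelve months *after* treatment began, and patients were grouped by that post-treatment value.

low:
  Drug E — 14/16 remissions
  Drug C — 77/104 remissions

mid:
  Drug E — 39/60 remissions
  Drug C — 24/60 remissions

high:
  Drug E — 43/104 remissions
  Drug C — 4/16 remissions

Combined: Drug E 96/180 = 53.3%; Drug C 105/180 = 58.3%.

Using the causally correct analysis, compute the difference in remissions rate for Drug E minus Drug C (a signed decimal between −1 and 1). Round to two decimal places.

The stratified and pooled comparisons disagree (Drug E wins within each cholesterol; Drug C wins overall), so the answer turns on the causal role of cholesterol.
Cholesterol here is a post-treatment variable shaped by the drug; conditioning on it would introduce bias rather than remove it. The overall comparison is the causal one.
The causal difference is the pooled difference: 0.533 − 0.583 = -0.050.

-0.05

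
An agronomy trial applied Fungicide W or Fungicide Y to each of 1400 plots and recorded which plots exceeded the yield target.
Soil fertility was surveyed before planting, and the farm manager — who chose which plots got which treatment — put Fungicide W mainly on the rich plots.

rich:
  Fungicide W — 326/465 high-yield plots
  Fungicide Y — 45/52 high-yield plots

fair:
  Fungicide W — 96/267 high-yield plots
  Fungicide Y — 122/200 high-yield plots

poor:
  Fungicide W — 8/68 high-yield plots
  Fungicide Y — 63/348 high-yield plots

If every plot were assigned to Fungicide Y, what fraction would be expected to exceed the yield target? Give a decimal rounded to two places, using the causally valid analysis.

Soil fertility is set before the fungicide has any effect — it is not caused by the fungicide — and it independently drives the outcome. That makes it a confounder, so the causal comparison is within soil fertility levels.
Standardising Fungicide Y to the population soil fertility mix: 0.369·45/52 + 0.334·122/200 + 0.297·63/348 = 0.577.

0.58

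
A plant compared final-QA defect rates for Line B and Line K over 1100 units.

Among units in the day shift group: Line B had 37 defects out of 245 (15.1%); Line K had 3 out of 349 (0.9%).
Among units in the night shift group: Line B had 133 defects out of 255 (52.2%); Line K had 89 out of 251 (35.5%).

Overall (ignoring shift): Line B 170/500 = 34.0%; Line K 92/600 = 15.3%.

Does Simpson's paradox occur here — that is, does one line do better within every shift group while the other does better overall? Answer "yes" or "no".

no

Within each shift level (day shift 15.1% vs 0.9%; night shift 52.2% vs 35.5%), Line K has the lower rate every time. Pooled: 34.0% vs 15.3% — Line K has the lower rate overall. They agree.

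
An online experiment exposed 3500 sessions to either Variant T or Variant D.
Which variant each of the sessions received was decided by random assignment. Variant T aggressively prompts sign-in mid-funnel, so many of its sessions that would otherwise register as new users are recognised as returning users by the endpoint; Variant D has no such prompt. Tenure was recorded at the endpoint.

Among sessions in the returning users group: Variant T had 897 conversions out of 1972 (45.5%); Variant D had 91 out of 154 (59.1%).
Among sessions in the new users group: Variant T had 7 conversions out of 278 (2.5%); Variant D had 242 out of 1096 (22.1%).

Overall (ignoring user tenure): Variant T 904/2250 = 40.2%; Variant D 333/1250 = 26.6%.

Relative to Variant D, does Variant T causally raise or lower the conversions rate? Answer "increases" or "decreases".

Because the variant influences user tenure, user tenure is a post-treatment mediator, not a confounder. Stratifying on it would bias the estimate; the causal effect is the crude pooled difference.
Pooled: Variant T 40.2% vs Variant D 26.6%; Variant T is higher overall.

increases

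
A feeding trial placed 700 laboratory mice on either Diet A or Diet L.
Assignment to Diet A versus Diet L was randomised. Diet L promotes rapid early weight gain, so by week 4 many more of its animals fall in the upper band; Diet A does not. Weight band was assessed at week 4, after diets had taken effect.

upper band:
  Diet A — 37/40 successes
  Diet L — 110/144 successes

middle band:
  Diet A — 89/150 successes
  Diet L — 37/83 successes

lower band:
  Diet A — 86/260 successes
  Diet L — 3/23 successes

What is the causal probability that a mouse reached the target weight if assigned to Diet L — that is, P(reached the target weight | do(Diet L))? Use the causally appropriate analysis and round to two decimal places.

0.60

The stratified and pooled comparisons disagree (Diet A wins within each week-4 weight band; Diet L wins overall), so the answer turns on the causal role of week-4 weight band.
Week-4 weight band here is a post-treatment variable shaped by the diet; conditioning on it would introduce bias rather than remove it. The overall comparison is the causal one.
So P(outcome | do(Diet L)) is just the pooled rate for Diet L: 150/250 = 0.600.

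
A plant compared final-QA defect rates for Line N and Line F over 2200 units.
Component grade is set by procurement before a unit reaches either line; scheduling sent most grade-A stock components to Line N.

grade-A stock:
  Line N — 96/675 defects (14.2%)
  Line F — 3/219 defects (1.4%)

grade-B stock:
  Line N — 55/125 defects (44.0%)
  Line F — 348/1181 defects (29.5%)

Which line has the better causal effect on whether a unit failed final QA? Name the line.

Line F is lower inside every component grade stratum but Line N is lower in aggregate. Whether to stratify depends on how component grade relates to the line.
Component grade is set before the line has any effect — it is not caused by the line — and it independently drives the outcome. That makes it a confounder, so the causal comparison is within component grade levels.
Within each level — grade-A stock: 14.2% vs 1.4%; grade-B stock: 44.0% vs 29.5% — Line F is lower every time.

Line F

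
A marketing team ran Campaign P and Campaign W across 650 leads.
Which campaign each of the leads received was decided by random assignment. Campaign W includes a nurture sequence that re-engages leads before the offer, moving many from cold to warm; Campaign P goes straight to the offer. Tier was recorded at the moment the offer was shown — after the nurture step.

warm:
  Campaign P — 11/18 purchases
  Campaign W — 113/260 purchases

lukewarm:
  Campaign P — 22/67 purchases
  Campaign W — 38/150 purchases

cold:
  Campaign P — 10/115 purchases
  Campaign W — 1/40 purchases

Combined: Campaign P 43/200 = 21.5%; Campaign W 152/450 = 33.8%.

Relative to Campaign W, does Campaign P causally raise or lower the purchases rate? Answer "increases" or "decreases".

Campaign P is higher inside every engagement tier stratum but Campaign W is higher in aggregate. Whether to stratify depends on how engagement tier relates to the campaign.
Engagement tier is downstream of the campaign. One should not condition on a consequence of treatment, so the overall rates are the right comparison.
Pooled: Campaign P 21.5% vs Campaign W 33.8%; Campaign W is higher overall.

decreases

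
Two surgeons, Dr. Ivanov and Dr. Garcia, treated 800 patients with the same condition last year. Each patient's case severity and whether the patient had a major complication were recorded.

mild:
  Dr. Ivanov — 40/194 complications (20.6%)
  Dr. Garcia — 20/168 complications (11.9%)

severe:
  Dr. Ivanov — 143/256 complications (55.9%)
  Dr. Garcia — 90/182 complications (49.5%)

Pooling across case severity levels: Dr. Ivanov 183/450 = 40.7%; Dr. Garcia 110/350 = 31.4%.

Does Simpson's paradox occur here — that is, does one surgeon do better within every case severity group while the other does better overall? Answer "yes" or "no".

no

Within each case severity level (mild 20.6% vs 11.9%; severe 55.9% vs 49.5%), Dr. Garcia has the lower rate every time. Pooled: 40.7% vs 31.4% — Dr. Garcia has the lower rate overall. They agree.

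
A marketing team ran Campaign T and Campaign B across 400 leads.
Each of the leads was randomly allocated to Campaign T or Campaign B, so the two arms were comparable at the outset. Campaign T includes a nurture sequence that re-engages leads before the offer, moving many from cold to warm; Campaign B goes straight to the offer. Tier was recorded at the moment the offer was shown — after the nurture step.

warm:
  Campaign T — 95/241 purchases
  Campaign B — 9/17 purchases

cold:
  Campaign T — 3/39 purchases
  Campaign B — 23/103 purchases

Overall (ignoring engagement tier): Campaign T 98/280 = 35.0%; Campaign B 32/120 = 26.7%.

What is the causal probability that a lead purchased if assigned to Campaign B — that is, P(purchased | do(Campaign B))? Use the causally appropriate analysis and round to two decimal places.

0.27

Stratifying would compare campaigns among leads the campaigns themselves sorted into engagement tier groups — a form of selection on an intermediate. The unconditioned pooled rates give the total causal effect.
So P(outcome | do(Campaign B)) is just the pooled rate for Campaign B: 32/120 = 0.267.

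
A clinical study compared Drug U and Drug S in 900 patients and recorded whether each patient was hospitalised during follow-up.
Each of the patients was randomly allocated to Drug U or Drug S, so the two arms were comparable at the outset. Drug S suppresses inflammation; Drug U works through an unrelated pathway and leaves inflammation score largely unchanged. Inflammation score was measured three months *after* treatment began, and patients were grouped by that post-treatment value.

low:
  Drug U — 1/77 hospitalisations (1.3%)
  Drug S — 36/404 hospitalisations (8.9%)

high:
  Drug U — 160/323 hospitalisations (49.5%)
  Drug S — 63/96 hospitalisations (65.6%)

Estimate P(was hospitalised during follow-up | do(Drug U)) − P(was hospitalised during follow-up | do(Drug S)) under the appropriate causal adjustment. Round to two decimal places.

Because the drug influences inflammation score, inflammation score is a post-treatment mediator, not a confounder. Stratifying on it would bias the estimate; the causal effect is the crude pooled difference.
The causal difference is the pooled difference: 0.403 − 0.198 = +0.204.

+0.20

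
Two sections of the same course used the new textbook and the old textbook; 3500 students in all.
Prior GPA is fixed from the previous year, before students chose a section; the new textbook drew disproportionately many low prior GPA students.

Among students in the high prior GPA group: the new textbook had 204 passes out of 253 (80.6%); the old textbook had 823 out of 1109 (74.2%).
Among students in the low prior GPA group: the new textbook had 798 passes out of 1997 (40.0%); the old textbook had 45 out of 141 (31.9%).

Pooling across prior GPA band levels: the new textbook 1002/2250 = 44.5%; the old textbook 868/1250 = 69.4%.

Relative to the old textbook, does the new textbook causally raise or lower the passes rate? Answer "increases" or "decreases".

Within every prior GPA band level the new textbook has the higher rate, yet pooled the old textbook does — Simpson's reversal.
Since prior GPA band is a pre-existing factor (not a product of the teaching method) and it affects the outcome on its own, it is a confounder. The stratified rates, not the pooled rate, identify the causal effect.
Within each level — high prior GPA: 80.6% vs 74.2%; low prior GPA: 40.0% vs 31.9% — the new textbook is higher every time.

increases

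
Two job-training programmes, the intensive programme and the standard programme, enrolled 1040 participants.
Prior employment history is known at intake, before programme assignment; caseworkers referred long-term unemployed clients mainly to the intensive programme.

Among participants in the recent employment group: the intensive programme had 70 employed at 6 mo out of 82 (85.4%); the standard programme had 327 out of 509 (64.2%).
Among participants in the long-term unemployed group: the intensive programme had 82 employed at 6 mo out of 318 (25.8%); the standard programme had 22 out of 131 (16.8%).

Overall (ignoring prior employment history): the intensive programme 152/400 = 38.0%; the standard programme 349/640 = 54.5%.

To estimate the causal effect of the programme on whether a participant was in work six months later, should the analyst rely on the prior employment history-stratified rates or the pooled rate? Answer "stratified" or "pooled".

stratified

Here prior employment history is a common cause — it drives both which programme a case falls under and the outcome. The crude comparison mixes populations; the stratum-specific rates are the causally relevant ones.
Within each level — recent employment: 85.4% vs 64.2%; long-term unemployed: 25.8% vs 16.8% — the intensive programme is higher every time.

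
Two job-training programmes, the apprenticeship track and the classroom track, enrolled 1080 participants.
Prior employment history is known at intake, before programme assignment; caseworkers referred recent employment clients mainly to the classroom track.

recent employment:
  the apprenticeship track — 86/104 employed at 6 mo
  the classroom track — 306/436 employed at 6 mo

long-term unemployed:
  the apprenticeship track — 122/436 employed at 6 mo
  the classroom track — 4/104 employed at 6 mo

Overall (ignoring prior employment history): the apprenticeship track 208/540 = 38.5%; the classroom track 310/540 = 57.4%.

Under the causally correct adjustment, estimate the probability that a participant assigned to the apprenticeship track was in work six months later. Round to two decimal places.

0.55

Nothing the programme does changes prior employment history; the imbalance is an allocation artefact. With prior employment history also predicting the outcome, the pooled figure is confounded, and the within-stratum comparison is the causal one.
Standardising the apprenticeship track to the population prior employment history mix: 0.500·86/104 + 0.500·122/436 = 0.553.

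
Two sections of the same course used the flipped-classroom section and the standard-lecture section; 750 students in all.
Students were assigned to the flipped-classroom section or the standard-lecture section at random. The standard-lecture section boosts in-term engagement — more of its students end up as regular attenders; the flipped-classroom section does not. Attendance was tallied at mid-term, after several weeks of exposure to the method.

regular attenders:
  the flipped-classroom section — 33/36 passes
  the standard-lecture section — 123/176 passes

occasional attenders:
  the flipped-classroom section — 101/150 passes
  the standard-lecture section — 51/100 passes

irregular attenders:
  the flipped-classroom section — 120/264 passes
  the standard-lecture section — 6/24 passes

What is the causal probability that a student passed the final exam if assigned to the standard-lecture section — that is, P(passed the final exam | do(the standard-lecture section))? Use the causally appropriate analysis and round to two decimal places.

Mid-term attendance is recorded after the teaching method and is itself shifted by it — it sits on the causal path from teaching method to outcome. Conditioning on a mediator would strip out part of the effect we want; the pooled comparison gives the total causal effect.
So P(outcome | do(the standard-lecture section)) is just the pooled rate for the standard-lecture section: 180/300 = 0.600.

0.60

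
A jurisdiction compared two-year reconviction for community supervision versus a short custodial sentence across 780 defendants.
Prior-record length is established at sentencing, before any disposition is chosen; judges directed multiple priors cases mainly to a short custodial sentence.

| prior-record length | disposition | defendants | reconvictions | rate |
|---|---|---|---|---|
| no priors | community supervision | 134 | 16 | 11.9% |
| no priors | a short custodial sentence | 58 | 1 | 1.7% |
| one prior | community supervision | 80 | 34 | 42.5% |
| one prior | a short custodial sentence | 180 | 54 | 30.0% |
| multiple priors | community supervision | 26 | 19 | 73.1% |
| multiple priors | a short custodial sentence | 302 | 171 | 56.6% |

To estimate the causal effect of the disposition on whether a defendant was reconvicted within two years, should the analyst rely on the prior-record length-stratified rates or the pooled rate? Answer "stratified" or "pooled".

stratified

Prior-record length satisfies the back-door criterion: it is not a descendant of the disposition, and it blocks the spurious path from disposition to outcome. Adjusting for it (i.e., using the within-prior-record length rates) gives the causal effect.
Within each level — no priors: 11.9% vs 1.7%; one prior: 42.5% vs 30.0%; multiple priors: 73.1% vs 56.6% — a short custodial sentence is lower every time.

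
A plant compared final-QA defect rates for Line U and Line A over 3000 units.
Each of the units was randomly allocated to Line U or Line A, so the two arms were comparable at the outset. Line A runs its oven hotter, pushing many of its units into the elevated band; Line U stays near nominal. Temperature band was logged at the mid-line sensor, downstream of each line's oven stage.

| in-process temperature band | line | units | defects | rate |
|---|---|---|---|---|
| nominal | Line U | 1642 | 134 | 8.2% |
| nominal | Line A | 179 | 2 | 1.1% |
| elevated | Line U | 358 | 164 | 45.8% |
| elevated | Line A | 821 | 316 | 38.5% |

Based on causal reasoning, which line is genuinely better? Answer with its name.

Line U

In-process temperature band is recorded after the line and is itself shifted by it — it sits on the causal path from line to outcome. Conditioning on a mediator would strip out part of the effect we want; the pooled comparison gives the total causal effect.
Pooled: Line U 14.9% vs Line A 31.8%; Line U is lower overall.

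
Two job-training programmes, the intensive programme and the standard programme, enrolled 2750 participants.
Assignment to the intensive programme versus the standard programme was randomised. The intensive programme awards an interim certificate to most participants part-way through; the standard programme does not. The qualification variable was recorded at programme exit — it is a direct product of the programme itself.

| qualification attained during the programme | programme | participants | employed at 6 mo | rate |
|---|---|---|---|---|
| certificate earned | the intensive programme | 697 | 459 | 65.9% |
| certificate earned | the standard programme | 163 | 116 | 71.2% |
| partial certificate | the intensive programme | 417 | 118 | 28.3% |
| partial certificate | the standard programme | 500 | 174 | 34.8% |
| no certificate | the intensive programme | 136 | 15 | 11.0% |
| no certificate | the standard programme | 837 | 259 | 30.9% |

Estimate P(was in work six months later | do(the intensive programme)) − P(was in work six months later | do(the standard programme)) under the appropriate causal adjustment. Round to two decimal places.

+0.11

Because the programme influences qualification attained during the programme, qualification attained during the programme is a post-treatment mediator, not a confounder. Stratifying on it would bias the estimate; the causal effect is the crude pooled difference.
The causal difference is the pooled difference: 0.474 − 0.366 = +0.108.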